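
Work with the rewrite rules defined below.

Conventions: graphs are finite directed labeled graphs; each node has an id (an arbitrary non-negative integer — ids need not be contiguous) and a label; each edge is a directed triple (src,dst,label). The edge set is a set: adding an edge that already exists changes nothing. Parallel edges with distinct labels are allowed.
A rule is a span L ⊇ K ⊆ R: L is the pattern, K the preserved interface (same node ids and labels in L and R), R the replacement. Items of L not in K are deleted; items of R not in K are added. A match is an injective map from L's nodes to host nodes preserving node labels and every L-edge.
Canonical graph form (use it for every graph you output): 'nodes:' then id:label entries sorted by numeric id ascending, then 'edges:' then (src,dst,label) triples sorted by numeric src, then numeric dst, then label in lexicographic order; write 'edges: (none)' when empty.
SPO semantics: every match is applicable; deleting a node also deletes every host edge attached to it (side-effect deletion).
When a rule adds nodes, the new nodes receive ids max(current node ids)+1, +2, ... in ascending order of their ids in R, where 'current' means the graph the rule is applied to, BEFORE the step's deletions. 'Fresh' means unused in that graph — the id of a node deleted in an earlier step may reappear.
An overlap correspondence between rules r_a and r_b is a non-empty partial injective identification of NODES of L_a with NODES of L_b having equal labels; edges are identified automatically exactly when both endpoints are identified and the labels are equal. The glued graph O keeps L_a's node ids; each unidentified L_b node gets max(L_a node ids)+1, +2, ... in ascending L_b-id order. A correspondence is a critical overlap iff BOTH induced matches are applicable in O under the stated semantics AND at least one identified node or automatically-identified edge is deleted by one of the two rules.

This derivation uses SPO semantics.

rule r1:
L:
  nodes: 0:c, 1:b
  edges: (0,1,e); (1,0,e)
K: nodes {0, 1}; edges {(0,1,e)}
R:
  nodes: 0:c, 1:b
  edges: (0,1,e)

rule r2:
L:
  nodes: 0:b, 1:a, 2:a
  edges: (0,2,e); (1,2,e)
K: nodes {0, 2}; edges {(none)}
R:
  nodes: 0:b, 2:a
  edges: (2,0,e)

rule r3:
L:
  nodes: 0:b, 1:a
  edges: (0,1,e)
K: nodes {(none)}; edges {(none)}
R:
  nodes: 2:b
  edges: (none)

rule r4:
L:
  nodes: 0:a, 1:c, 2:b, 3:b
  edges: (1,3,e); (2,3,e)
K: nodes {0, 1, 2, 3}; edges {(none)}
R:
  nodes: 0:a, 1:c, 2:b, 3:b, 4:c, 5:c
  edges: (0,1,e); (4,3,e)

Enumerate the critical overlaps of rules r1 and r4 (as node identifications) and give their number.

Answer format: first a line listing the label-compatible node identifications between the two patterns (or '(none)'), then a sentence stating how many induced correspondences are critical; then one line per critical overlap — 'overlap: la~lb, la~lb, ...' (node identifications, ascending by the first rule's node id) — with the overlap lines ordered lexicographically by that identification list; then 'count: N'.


label-compatible node identifications between L(r1) and L(r4): 0~1, 1~2, 1~3
1 of the induced correspondences is a critical overlap of r1 and r4.
overlap: 0~1, 1~3
count: 1


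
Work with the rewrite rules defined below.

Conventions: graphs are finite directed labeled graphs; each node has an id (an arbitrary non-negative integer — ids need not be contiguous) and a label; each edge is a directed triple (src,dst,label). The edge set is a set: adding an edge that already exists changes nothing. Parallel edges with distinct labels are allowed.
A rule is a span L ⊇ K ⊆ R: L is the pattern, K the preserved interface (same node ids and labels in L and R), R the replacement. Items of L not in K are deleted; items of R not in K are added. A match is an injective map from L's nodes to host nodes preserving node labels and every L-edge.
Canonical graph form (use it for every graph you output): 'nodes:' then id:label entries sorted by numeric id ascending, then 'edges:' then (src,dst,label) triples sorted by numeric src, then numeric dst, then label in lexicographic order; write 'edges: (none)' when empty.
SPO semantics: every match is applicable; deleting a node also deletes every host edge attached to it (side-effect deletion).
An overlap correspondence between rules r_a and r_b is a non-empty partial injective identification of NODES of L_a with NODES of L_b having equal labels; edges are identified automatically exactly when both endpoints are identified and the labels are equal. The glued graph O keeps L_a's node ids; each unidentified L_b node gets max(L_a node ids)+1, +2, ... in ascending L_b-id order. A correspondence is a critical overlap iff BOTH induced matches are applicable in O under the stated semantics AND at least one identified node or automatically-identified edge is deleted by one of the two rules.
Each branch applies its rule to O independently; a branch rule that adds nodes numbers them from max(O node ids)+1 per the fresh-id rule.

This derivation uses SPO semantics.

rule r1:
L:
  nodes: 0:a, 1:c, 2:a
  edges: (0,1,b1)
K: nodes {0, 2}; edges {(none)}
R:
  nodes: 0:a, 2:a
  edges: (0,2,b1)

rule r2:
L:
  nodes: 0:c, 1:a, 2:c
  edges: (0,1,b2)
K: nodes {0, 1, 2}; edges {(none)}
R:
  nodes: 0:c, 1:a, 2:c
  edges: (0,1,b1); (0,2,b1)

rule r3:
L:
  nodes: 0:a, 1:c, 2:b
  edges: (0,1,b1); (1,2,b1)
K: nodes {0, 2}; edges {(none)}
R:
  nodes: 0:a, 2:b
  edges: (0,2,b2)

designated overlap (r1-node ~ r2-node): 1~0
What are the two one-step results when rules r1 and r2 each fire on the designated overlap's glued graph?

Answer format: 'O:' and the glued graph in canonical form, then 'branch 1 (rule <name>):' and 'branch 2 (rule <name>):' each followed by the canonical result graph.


O:
nodes: 0:a, 1:c, 2:a, 3:a, 4:c
edges: (0,1,b1); (1,3,b2)
branch 1 (rule r1):
nodes: 0:a, 2:a, 3:a, 4:c
edges: (0,2,b1)
branch 2 (rule r2):
nodes: 0:a, 1:c, 2:a, 3:a, 4:c
edges: (0,1,b1); (1,3,b1); (1,4,b1)


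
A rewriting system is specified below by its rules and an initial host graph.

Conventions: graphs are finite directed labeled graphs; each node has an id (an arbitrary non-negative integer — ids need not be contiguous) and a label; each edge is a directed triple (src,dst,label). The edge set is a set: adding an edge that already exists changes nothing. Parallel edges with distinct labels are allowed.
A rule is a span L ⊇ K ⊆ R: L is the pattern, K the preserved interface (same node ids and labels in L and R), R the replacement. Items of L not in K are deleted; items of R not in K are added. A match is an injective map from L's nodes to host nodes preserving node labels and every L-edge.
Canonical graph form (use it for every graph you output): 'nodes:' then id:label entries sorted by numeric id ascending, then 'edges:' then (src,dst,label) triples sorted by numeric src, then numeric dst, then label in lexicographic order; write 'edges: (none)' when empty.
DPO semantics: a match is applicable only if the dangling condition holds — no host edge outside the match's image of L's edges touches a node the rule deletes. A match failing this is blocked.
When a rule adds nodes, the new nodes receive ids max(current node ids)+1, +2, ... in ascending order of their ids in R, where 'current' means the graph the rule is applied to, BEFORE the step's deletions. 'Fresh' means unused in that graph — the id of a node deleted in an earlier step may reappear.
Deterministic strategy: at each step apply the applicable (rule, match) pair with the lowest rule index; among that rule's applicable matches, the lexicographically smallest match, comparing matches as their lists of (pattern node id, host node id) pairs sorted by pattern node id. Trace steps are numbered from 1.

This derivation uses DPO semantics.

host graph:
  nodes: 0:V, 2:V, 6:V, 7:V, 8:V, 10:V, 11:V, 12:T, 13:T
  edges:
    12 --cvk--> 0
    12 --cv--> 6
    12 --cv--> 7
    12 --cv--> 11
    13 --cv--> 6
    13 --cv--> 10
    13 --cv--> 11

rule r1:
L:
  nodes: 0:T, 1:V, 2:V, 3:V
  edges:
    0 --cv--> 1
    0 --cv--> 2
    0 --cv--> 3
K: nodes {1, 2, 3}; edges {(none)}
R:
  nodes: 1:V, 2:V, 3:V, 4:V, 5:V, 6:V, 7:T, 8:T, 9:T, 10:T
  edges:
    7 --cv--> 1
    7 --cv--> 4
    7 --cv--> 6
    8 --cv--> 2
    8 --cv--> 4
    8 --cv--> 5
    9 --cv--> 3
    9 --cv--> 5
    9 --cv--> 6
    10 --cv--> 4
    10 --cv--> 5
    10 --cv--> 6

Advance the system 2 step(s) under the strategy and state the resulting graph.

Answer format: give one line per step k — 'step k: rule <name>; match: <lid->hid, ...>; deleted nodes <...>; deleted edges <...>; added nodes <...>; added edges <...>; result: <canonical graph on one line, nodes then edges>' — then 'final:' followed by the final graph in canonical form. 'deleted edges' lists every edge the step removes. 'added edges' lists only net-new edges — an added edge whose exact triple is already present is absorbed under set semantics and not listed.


step 1: rule r1; match: 0->13, 1->6, 2->10, 3->11; deleted nodes 13; deleted edges (13,6,cv); (13,10,cv); (13,11,cv); added nodes 14, 15, 16, 17, 18, 19, 20; added edges (17,6,cv); (17,14,cv); (17,16,cv); (18,10,cv); (18,14,cv); (18,15,cv); (19,11,cv); (19,15,cv); (19,16,cv); (20,14,cv); (20,15,cv); (20,16,cv); result: nodes: 0:V, 2:V, 6:V, 7:V, 8:V, 10:V, 11:V, 12:T, 14:V, 15:V, 16:V, 17:T, 18:T, 19:T, 20:T edges: (12,0,cvk); (12,6,cv); (12,7,cv); (12,11,cv); (17,6,cv); (17,14,cv); (17,16,cv); (18,10,cv); (18,14,cv); (18,15,cv); (19,11,cv); (19,15,cv); (19,16,cv); (20,14,cv); (20,15,cv); (20,16,cv)
step 2: rule r1; match: 0->17, 1->6, 2->14, 3->16; deleted nodes 17; deleted edges (17,6,cv); (17,14,cv); (17,16,cv); added nodes 21, 22, 23, 24, 25, 26, 27; added edges (24,6,cv); (24,21,cv); (24,23,cv); (25,14,cv); (25,21,cv); (25,22,cv); (26,16,cv); (26,22,cv); (26,23,cv); (27,21,cv); (27,22,cv); (27,23,cv); result: nodes: 0:V, 2:V, 6:V, 7:V, 8:V, 10:V, 11:V, 12:T, 14:V, 15:V, 16:V, 18:T, 19:T, 20:T, 21:V, 22:V, 23:V, 24:T, 25:T, 26:T, 27:T edges: (12,0,cvk); (12,6,cv); (12,7,cv); (12,11,cv); (18,10,cv); (18,14,cv); (18,15,cv); (19,11,cv); (19,15,cv); (19,16,cv); (20,14,cv); (20,15,cv); (20,16,cv); (24,6,cv); (24,21,cv); (24,23,cv); (25,14,cv); (25,21,cv); (25,22,cv); (26,16,cv); (26,22,cv); (26,23,cv); (27,21,cv); (27,22,cv); (27,23,cv)
final:
nodes: 0:V, 2:V, 6:V, 7:V, 8:V, 10:V, 11:V, 12:T, 14:V, 15:V, 16:V, 18:T, 19:T, 20:T, 21:V, 22:V, 23:V, 24:T, 25:T, 26:T, 27:T
edges: (12,0,cvk); (12,6,cv); (12,7,cv); (12,11,cv); (18,10,cv); (18,14,cv); (18,15,cv); (19,11,cv); (19,15,cv); (19,16,cv); (20,14,cv); (20,15,cv); (20,16,cv); (24,6,cv); (24,21,cv); (24,23,cv); (25,14,cv); (25,21,cv); (25,22,cv); (26,16,cv); (26,22,cv); (26,23,cv); (27,21,cv); (27,22,cv); (27,23,cv)


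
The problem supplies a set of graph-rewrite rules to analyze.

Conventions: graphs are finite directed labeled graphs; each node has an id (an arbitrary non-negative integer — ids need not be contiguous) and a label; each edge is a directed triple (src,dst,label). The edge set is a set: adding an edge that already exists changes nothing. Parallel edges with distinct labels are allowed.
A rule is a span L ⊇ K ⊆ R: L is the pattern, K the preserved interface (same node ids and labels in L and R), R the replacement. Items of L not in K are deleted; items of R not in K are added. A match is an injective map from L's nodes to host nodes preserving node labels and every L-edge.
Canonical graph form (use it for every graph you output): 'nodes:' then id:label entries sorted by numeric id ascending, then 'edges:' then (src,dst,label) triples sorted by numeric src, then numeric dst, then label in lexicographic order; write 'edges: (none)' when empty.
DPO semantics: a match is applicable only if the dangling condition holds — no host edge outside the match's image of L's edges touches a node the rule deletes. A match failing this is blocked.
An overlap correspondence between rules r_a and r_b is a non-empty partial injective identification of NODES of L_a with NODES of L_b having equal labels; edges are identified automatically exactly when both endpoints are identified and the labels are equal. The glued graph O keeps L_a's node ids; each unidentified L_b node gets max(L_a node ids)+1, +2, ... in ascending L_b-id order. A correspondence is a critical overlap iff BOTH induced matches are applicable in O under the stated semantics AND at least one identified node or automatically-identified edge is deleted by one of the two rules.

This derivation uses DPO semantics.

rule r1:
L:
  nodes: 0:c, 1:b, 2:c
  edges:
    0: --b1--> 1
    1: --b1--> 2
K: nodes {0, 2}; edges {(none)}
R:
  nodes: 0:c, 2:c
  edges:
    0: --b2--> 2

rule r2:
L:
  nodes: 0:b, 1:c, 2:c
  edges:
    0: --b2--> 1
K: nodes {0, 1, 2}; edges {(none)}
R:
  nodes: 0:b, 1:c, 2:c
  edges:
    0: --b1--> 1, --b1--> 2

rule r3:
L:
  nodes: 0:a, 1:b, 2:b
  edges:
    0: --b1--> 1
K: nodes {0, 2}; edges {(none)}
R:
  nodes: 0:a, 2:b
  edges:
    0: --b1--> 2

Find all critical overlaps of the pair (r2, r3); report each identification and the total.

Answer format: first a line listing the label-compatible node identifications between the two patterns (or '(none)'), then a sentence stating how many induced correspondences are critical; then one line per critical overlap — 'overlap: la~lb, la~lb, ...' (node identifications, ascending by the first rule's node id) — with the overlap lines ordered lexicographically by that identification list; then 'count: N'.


label-compatible node identifications between L(r2) and L(r3): 0~1, 0~2
0 of the induced correspondences are critical overlaps of r2 and r3.
count: 0


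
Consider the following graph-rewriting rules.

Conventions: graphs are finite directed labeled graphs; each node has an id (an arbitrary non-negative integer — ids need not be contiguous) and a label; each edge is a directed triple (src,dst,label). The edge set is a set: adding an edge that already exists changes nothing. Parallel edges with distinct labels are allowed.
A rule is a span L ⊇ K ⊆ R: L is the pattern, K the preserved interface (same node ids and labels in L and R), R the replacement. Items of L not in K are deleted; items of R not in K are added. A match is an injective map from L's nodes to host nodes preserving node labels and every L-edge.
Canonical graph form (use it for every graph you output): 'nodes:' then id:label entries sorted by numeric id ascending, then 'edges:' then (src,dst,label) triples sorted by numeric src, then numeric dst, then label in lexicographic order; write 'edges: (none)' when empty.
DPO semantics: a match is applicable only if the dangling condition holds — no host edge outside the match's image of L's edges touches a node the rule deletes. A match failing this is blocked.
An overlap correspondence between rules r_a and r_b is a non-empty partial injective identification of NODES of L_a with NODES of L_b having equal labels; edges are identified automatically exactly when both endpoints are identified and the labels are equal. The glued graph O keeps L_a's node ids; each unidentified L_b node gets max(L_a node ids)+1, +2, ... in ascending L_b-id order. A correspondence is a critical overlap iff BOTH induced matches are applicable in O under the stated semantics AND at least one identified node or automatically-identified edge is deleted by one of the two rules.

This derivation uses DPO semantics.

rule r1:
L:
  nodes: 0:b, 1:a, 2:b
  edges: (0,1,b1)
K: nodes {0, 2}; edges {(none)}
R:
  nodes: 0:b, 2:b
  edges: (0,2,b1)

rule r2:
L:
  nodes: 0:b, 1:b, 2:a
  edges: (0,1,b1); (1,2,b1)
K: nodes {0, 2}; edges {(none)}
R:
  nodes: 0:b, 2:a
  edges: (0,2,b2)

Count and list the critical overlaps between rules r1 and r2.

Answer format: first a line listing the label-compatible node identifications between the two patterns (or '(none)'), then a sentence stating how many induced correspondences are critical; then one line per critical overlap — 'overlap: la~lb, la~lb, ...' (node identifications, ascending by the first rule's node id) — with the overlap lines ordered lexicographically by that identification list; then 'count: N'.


label-compatible node identifications between L(r1) and L(r2): 0~0, 0~1, 1~2, 2~0, 2~1
4 of the induced correspondences are critical overlaps of r1 and r2.
overlap: 0~0, 2~1
overlap: 0~1, 1~2
overlap: 0~1, 1~2, 2~0
overlap: 2~1
count: 4


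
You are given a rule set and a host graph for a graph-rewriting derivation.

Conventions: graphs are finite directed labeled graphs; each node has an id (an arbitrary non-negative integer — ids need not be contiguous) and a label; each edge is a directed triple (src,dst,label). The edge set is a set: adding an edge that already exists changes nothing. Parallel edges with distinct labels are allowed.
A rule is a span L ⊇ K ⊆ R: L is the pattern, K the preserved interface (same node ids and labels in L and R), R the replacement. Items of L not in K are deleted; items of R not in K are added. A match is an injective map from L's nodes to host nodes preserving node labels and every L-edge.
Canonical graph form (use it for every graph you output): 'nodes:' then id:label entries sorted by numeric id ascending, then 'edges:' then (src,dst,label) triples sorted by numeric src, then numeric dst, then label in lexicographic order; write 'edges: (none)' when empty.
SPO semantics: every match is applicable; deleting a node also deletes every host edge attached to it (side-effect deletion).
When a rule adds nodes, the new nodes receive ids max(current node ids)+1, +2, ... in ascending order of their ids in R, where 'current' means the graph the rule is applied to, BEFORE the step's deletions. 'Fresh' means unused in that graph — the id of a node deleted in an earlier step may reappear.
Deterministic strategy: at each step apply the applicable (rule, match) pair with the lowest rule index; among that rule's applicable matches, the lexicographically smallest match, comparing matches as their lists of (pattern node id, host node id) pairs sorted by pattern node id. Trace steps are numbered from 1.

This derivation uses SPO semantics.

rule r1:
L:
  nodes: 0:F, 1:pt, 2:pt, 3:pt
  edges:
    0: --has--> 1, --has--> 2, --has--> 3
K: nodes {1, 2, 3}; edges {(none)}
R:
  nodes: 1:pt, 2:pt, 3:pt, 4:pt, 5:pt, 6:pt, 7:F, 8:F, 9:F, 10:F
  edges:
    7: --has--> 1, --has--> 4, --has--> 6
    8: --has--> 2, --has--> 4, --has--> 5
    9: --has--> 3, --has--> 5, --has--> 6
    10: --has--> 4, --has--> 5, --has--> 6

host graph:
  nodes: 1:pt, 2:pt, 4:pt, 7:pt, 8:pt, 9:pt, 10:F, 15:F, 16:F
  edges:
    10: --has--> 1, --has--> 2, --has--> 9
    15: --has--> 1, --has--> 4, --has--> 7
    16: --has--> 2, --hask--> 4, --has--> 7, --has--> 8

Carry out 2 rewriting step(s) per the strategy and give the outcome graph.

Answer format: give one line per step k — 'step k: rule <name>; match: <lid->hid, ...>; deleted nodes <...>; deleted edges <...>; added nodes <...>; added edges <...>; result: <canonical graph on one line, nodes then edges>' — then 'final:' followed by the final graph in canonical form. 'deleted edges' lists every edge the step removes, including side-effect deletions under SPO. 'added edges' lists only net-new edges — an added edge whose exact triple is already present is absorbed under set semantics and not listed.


step 1: rule r1; match: 0->10, 1->1, 2->2, 3->9; deleted nodes 10; deleted edges (10,1,has); (10,2,has); (10,9,has); added nodes 17, 18, 19, 20, 21, 22, 23; added edges (20,1,has); (20,17,has); (20,19,has); (21,2,has); (21,17,has); (21,18,has); (22,9,has); (22,18,has); (22,19,has); (23,17,has); (23,18,has); (23,19,has); result: nodes: 1:pt, 2:pt, 4:pt, 7:pt, 8:pt, 9:pt, 15:F, 16:F, 17:pt, 18:pt, 19:pt, 20:F, 21:F, 22:F, 23:F edges: (15,1,has); (15,4,has); (15,7,has); (16,2,has); (16,4,hask); (16,7,has); (16,8,has); (20,1,has); (20,17,has); (20,19,has); (21,2,has); (21,17,has); (21,18,has); (22,9,has); (22,18,has); (22,19,has); (23,17,has); (23,18,has); (23,19,has)
step 2: rule r1; match: 0->15, 1->1, 2->4, 3->7; deleted nodes 15; deleted edges (15,1,has); (15,4,has); (15,7,has); added nodes 24, 25, 26, 27, 28, 29, 30; added edges (27,1,has); (27,24,has); (27,26,has); (28,4,has); (28,24,has); (28,25,has); (29,7,has); (29,25,has); (29,26,has); (30,24,has); (30,25,has); (30,26,has); result: nodes: 1:pt, 2:pt, 4:pt, 7:pt, 8:pt, 9:pt, 16:F, 17:pt, 18:pt, 19:pt, 20:F, 21:F, 22:F, 23:F, 24:pt, 25:pt, 26:pt, 27:F, 28:F, 29:F, 30:F edges: (16,2,has); (16,4,hask); (16,7,has); (16,8,has); (20,1,has); (20,17,has); (20,19,has); (21,2,has); (21,17,has); (21,18,has); (22,9,has); (22,18,has); (22,19,has); (23,17,has); (23,18,has); (23,19,has); (27,1,has); (27,24,has); (27,26,has); (28,4,has); (28,24,has); (28,25,has); (29,7,has); (29,25,has); (29,26,has); (30,24,has); (30,25,has); (30,26,has)
final:
nodes: 1:pt, 2:pt, 4:pt, 7:pt, 8:pt, 9:pt, 16:F, 17:pt, 18:pt, 19:pt, 20:F, 21:F, 22:F, 23:F, 24:pt, 25:pt, 26:pt, 27:F, 28:F, 29:F, 30:F
edges: (16,2,has); (16,4,hask); (16,7,has); (16,8,has); (20,1,has); (20,17,has); (20,19,has); (21,2,has); (21,17,has); (21,18,has); (22,9,has); (22,18,has); (22,19,has); (23,17,has); (23,18,has); (23,19,has); (27,1,has); (27,24,has); (27,26,has); (28,4,has); (28,24,has); (28,25,has); (29,7,has); (29,25,has); (29,26,has); (30,24,has); (30,25,has); (30,26,has)


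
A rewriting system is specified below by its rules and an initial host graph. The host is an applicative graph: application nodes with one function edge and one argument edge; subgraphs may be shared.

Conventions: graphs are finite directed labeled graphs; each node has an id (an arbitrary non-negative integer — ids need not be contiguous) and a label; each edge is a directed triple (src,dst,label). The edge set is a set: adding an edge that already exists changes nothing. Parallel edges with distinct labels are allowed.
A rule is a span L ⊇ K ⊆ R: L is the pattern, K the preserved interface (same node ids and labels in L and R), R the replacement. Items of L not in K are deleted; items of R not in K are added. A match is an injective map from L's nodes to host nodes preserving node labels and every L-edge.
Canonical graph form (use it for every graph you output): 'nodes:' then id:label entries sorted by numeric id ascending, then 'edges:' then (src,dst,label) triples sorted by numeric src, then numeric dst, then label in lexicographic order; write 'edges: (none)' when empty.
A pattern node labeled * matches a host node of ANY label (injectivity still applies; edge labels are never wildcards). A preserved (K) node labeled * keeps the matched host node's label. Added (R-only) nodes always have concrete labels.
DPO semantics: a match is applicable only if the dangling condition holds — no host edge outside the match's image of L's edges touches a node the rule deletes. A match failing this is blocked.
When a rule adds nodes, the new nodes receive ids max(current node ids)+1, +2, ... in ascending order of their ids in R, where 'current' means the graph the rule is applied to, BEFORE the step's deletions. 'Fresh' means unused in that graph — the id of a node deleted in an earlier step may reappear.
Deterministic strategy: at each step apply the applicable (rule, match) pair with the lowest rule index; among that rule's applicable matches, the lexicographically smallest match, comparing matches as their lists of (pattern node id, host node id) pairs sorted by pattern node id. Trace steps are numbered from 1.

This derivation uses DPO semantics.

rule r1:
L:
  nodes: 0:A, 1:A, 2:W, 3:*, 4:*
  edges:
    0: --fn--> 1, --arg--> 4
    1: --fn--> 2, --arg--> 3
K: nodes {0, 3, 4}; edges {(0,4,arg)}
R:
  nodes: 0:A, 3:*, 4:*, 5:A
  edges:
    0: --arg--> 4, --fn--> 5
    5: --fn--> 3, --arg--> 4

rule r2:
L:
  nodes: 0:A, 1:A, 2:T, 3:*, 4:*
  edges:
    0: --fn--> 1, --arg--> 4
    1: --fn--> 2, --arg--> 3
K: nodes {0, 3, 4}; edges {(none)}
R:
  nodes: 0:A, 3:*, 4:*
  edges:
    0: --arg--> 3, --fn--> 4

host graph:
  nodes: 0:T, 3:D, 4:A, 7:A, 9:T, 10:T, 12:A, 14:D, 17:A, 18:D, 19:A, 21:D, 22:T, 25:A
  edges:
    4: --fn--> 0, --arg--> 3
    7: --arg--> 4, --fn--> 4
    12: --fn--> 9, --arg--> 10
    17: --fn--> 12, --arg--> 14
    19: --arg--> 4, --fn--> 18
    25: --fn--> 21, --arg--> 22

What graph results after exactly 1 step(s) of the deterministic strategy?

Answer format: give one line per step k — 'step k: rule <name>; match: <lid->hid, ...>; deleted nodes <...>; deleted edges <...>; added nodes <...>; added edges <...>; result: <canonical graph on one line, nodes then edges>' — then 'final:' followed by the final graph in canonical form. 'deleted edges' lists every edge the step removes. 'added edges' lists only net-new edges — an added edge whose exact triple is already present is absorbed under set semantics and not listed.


step 1: rule r2; match: 0->17, 1->12, 2->9, 3->10, 4->14; deleted nodes 9, 12; deleted edges (12,9,fn); (12,10,arg); (17,12,fn); (17,14,arg); added nodes (none); added edges (17,10,arg); (17,14,fn); result: nodes: 0:T, 3:D, 4:A, 7:A, 10:T, 14:D, 17:A, 18:D, 19:A, 21:D, 22:T, 25:A edges: (4,0,fn); (4,3,arg); (7,4,arg); (7,4,fn); (17,10,arg); (17,14,fn); (19,4,arg); (19,18,fn); (25,21,fn); (25,22,arg)
final:
nodes: 0:T, 3:D, 4:A, 7:A, 10:T, 14:D, 17:A, 18:D, 19:A, 21:D, 22:T, 25:A
edges: (4,0,fn); (4,3,arg); (7,4,arg); (7,4,fn); (17,10,arg); (17,14,fn); (19,4,arg); (19,18,fn); (25,21,fn); (25,22,arg)


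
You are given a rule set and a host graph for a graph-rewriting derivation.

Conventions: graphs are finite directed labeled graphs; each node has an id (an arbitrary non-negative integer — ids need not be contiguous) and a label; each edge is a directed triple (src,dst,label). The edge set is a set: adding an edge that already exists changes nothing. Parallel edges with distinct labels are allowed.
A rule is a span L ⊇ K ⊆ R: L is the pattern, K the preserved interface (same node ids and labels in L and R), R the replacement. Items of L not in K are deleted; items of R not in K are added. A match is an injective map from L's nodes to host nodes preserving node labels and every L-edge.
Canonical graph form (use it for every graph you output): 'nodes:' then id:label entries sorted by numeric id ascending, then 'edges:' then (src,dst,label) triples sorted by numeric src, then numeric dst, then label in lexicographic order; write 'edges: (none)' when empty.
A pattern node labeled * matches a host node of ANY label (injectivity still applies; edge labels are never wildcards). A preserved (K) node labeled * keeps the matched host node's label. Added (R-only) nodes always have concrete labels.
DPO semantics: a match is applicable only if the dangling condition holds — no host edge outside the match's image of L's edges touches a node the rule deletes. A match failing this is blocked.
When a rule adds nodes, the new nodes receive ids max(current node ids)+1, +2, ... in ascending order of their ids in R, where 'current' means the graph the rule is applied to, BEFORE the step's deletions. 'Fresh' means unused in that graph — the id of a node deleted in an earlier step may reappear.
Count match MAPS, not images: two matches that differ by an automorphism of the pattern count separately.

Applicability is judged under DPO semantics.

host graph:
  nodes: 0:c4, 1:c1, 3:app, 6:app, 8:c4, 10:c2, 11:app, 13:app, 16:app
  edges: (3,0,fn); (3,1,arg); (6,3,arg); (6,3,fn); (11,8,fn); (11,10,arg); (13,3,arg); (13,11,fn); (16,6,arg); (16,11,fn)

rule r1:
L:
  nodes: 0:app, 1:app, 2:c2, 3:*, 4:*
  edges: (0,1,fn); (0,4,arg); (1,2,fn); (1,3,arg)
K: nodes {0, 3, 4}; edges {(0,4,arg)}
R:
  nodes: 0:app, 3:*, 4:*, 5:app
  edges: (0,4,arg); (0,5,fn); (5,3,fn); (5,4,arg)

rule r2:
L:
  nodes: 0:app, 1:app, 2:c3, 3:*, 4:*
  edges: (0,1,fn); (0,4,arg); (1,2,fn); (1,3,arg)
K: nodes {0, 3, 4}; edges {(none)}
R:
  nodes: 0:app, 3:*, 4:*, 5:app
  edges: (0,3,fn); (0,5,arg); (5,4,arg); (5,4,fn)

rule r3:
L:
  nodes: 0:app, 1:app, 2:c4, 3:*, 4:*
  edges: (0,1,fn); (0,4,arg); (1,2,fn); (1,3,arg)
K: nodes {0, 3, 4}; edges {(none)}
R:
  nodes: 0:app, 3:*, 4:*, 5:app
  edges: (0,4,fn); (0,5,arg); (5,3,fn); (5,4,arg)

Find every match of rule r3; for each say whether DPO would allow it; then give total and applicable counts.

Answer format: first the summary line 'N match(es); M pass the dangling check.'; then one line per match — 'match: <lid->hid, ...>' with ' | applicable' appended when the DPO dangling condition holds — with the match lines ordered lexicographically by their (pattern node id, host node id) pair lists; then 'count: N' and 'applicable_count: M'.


2 match(es); 0 pass the dangling check.
match: 0->13, 1->11, 2->8, 3->10, 4->3
match: 0->16, 1->11, 2->8, 3->10, 4->6
count: 2
applicable_count: 0


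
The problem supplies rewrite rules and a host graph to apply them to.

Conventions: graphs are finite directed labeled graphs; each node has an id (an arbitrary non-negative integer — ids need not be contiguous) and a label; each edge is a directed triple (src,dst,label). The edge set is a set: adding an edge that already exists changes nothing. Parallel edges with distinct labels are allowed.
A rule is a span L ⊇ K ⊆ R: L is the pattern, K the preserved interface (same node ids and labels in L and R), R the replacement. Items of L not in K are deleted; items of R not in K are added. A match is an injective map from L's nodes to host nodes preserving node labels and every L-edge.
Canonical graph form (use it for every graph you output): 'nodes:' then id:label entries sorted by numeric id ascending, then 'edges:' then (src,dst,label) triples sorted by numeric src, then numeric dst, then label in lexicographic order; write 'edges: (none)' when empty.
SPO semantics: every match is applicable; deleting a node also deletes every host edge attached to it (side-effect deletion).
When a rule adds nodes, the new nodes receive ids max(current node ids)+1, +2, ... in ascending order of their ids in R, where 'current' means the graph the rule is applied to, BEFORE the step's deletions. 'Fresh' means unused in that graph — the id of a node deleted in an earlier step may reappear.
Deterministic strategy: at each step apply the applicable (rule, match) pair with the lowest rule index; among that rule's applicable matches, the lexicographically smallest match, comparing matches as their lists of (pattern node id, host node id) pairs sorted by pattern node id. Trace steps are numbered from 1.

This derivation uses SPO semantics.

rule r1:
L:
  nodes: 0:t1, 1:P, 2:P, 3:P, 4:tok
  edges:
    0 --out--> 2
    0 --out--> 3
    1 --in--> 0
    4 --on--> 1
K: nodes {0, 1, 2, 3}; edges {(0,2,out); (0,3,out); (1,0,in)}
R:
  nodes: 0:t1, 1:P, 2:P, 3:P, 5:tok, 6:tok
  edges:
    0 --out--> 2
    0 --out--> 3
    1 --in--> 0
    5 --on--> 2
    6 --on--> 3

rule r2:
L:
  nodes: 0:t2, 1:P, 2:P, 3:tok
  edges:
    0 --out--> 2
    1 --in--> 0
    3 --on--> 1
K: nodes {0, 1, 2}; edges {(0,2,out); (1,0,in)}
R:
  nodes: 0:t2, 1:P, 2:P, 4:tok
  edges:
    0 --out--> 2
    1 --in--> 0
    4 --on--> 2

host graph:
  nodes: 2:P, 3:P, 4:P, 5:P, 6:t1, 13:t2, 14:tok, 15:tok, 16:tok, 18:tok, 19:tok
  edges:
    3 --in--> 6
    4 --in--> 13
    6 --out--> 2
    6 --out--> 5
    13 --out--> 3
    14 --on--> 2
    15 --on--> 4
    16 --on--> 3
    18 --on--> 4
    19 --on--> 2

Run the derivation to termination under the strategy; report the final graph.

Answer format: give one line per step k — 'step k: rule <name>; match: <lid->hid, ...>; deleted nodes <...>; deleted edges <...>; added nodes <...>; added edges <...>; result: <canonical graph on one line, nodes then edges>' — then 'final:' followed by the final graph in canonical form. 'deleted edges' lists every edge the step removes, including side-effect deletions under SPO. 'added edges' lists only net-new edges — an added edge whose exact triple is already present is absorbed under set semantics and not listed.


step 1: rule r1; match: 0->6, 1->3, 2->2, 3->5, 4->16; deleted nodes 16; deleted edges (16,3,on); added nodes 20, 21; added edges (20,2,on); (21,5,on); result: nodes: 2:P, 3:P, 4:P, 5:P, 6:t1, 13:t2, 14:tok, 15:tok, 18:tok, 19:tok, 20:tok, 21:tok edges: (3,6,in); (4,13,in); (6,2,out); (6,5,out); (13,3,out); (14,2,on); (15,4,on); (18,4,on); (19,2,on); (20,2,on); (21,5,on)
step 2: rule r2; match: 0->13, 1->4, 2->3, 3->15; deleted nodes 15; deleted edges (15,4,on); added nodes 22; added edges (22,3,on); result: nodes: 2:P, 3:P, 4:P, 5:P, 6:t1, 13:t2, 14:tok, 18:tok, 19:tok, 20:tok, 21:tok, 22:tok edges: (3,6,in); (4,13,in); (6,2,out); (6,5,out); (13,3,out); (14,2,on); (18,4,on); (19,2,on); (20,2,on); (21,5,on); (22,3,on)
step 3: rule r1; match: 0->6, 1->3, 2->2, 3->5, 4->22; deleted nodes 22; deleted edges (22,3,on); added nodes 23, 24; added edges (23,2,on); (24,5,on); result: nodes: 2:P, 3:P, 4:P, 5:P, 6:t1, 13:t2, 14:tok, 18:tok, 19:tok, 20:tok, 21:tok, 23:tok, 24:tok edges: (3,6,in); (4,13,in); (6,2,out); (6,5,out); (13,3,out); (14,2,on); (18,4,on); (19,2,on); (20,2,on); (21,5,on); (23,2,on); (24,5,on)
step 4: rule r2; match: 0->13, 1->4, 2->3, 3->18; deleted nodes 18; deleted edges (18,4,on); added nodes 25; added edges (25,3,on); result: nodes: 2:P, 3:P, 4:P, 5:P, 6:t1, 13:t2, 14:tok, 19:tok, 20:tok, 21:tok, 23:tok, 24:tok, 25:tok edges: (3,6,in); (4,13,in); (6,2,out); (6,5,out); (13,3,out); (14,2,on); (19,2,on); (20,2,on); (21,5,on); (23,2,on); (24,5,on); (25,3,on)
step 5: rule r1; match: 0->6, 1->3, 2->2, 3->5, 4->25; deleted nodes 25; deleted edges (25,3,on); added nodes 26, 27; added edges (26,2,on); (27,5,on); result: nodes: 2:P, 3:P, 4:P, 5:P, 6:t1, 13:t2, 14:tok, 19:tok, 20:tok, 21:tok, 23:tok, 24:tok, 26:tok, 27:tok edges: (3,6,in); (4,13,in); (6,2,out); (6,5,out); (13,3,out); (14,2,on); (19,2,on); (20,2,on); (21,5,on); (23,2,on); (24,5,on); (26,2,on); (27,5,on)
final:
nodes: 2:P, 3:P, 4:P, 5:P, 6:t1, 13:t2, 14:tok, 19:tok, 20:tok, 21:tok, 23:tok, 24:tok, 26:tok, 27:tok
edges: (3,6,in); (4,13,in); (6,2,out); (6,5,out); (13,3,out); (14,2,on); (19,2,on); (20,2,on); (21,5,on); (23,2,on); (24,5,on); (26,2,on); (27,5,on)


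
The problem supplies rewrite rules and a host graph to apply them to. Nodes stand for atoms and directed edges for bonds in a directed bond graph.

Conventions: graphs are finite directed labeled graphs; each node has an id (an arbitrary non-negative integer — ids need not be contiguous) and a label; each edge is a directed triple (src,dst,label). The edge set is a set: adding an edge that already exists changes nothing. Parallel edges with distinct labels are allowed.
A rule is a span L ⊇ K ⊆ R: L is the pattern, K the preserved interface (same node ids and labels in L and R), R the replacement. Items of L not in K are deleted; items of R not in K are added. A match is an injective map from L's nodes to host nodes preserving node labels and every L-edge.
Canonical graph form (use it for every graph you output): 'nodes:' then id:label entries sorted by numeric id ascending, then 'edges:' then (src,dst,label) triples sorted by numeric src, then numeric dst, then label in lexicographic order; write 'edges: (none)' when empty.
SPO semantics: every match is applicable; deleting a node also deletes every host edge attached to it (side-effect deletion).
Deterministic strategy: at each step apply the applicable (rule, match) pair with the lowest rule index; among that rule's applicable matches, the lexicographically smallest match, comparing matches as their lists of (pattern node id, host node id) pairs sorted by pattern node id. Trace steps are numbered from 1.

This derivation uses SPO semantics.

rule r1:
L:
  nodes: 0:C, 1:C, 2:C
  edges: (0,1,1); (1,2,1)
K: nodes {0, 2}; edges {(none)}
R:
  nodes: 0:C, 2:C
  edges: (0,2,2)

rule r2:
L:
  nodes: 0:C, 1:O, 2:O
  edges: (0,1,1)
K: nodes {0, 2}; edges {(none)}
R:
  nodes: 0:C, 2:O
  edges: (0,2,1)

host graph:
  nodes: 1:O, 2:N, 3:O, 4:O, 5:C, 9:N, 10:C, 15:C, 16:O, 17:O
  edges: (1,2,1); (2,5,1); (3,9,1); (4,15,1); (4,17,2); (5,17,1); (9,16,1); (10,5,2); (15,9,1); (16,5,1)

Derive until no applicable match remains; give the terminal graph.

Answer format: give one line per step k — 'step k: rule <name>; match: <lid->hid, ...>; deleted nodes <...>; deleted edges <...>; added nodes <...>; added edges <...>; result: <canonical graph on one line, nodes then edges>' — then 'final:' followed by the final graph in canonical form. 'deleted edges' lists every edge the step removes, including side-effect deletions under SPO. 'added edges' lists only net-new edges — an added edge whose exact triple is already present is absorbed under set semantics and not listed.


step 1: rule r2; match: 0->5, 1->17, 2->1; deleted nodes 17; deleted edges (4,17,2); (5,17,1); added nodes (none); added edges (5,1,1); result: nodes: 1:O, 2:N, 3:O, 4:O, 5:C, 9:N, 10:C, 15:C, 16:O edges: (1,2,1); (2,5,1); (3,9,1); (4,15,1); (5,1,1); (9,16,1); (10,5,2); (15,9,1); (16,5,1)
step 2: rule r2; match: 0->5, 1->1, 2->3; deleted nodes 1; deleted edges (1,2,1); (5,1,1); added nodes (none); added edges (5,3,1); result: nodes: 2:N, 3:O, 4:O, 5:C, 9:N, 10:C, 15:C, 16:O edges: (2,5,1); (3,9,1); (4,15,1); (5,3,1); (9,16,1); (10,5,2); (15,9,1); (16,5,1)
step 3: rule r2; match: 0->5, 1->3, 2->4; deleted nodes 3; deleted edges (3,9,1); (5,3,1); added nodes (none); added edges (5,4,1); result: nodes: 2:N, 4:O, 5:C, 9:N, 10:C, 15:C, 16:O edges: (2,5,1); (4,15,1); (5,4,1); (9,16,1); (10,5,2); (15,9,1); (16,5,1)
step 4: rule r2; match: 0->5, 1->4, 2->16; deleted nodes 4; deleted edges (4,15,1); (5,4,1); added nodes (none); added edges (5,16,1); result: nodes: 2:N, 5:C, 9:N, 10:C, 15:C, 16:O edges: (2,5,1); (5,16,1); (9,16,1); (10,5,2); (15,9,1); (16,5,1)
final:
nodes: 2:N, 5:C, 9:N, 10:C, 15:C, 16:O
edges: (2,5,1); (5,16,1); (9,16,1); (10,5,2); (15,9,1); (16,5,1)


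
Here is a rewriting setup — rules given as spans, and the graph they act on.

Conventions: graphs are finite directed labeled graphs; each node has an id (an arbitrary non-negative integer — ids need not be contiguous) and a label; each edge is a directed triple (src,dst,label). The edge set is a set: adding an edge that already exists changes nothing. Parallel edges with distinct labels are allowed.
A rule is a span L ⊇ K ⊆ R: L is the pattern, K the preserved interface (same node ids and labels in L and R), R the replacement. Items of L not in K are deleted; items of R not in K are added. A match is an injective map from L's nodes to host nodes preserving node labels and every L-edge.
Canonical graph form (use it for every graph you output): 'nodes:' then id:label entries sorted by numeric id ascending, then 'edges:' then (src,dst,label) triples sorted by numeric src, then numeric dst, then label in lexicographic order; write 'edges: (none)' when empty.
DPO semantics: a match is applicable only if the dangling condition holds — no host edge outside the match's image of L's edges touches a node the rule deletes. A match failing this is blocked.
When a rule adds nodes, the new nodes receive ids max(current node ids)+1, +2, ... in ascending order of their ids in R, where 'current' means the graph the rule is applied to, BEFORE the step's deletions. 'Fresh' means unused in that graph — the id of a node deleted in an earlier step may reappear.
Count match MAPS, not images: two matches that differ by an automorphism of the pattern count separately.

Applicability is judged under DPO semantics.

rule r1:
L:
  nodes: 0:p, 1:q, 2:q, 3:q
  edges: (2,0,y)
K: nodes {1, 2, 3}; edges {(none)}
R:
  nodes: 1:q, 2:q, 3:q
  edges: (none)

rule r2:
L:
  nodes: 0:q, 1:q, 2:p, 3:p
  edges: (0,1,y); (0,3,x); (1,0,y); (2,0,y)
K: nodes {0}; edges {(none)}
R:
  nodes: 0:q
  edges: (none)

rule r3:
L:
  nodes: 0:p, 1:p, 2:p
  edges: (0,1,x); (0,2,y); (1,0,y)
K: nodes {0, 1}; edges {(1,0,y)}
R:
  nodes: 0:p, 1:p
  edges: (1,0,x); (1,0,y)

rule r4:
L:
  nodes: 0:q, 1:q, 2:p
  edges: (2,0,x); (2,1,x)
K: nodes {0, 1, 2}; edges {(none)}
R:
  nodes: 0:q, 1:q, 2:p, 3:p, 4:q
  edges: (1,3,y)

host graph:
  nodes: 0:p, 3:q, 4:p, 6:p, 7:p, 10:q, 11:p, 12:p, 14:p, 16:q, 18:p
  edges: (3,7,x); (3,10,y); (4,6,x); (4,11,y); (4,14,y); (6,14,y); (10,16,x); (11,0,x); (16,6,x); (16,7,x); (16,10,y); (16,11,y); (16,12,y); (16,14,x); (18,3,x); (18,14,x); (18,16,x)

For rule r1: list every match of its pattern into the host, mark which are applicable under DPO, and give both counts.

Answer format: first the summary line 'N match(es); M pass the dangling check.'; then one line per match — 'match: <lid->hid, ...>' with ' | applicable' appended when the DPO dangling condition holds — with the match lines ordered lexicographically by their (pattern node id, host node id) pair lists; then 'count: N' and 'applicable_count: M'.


4 match(es); 2 pass the dangling check.
match: 0->11, 1->3, 2->16, 3->10
match: 0->11, 1->10, 2->16, 3->3
match: 0->12, 1->3, 2->16, 3->10 | applicable
match: 0->12, 1->10, 2->16, 3->3 | applicable
count: 4
applicable_count: 2
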